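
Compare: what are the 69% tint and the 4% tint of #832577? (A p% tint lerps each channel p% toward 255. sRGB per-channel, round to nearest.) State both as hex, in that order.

#D9BBD5, #882E7C

#832577 is rgb(131, 37, 119).
69% tint:
  R: 131 + 85.56 = 216.56 → 217
  G: 37 + 0.69×(255−37) = 37 + 150.42 = 187.42 → 187
  B: 119 + 0.69×(255−119) = 119 + 93.84 = 212.84 → 213
  → #D9BBD5
4% tint:
  R: 131 + 0.04×(255−131) = 131 + 4.96 = 135.96 → 136
  G: 37 + 8.72 = 45.72 → 46
  B: 119 + 5.44 = 124.44 → 124
  → #882E7C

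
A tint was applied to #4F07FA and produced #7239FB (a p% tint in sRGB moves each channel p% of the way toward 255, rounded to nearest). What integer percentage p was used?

#4F07FA is rgb(79, 7, 250); #7239FB is rgb(114, 57, 251).
On the G channel (widest range): 57 ≈ 7 + (p/100)(255 − 7), so p ≈ 100×(57 − 7)/(255 − 7) = 5000/248 = 20.16.
p = 20 reproduces all three channels after rounding.

20%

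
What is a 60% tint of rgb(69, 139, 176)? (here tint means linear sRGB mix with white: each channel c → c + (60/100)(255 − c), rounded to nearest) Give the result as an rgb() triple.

rgb(181, 209, 223)

Lerp each channel 60% toward 255:
  R: 69 + 0.6×(255−69) = 69 + 111.6 = 180.6 → 181
  G: 139 + 69.6 = 208.6 → 209
  B: 176 + 0.6×(255−176) = 176 + 47.4 = 223.4 → 223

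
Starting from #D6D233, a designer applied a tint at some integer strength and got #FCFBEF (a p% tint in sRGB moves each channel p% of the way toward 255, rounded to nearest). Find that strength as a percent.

92%

#D6D233 is rgb(214, 210, 51); #FCFBEF is rgb(252, 251, 239).
On the B channel (widest range): 239 ≈ 51 + (p/100)(255 − 51), so p ≈ 100×(239 − 51)/(255 − 51) = 18800/204 = 92.16.
p = 92 reproduces all three channels after rounding.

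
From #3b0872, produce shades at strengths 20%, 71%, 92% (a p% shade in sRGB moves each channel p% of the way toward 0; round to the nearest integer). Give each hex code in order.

#2f065b, #110221, #050109

#3b0872 is rgb(59, 8, 114).
20%: (59 − 11.8 = 47.2→47, 8 − 1.6 = 6.4→6, 114 − 22.8 = 91.2→91) → #2f065b
71%: (59 − 41.89 = 17.11→17, 8 − 5.68 = 2.32→2, 114 − 80.94 = 33.06→33) → #110221
92%: (59 − 54.28 = 4.72→5, 8 − 7.36 = 0.64→1, 114 − 104.88 = 9.12→9) → #050109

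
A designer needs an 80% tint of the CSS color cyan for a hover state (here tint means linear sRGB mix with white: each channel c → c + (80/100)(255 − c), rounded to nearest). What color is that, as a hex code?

CSS cyan is rgb(0, 255, 255).
Per channel, c → c + 0.8(255 − c):
  R: 0 + 0.8×(255−0) = 0 + 204 = 204 → 204
  G: 255 + 0 = 255 → 255
  B: 255 + 0.8×(255−255) = 255 + 0 = 255 → 255
rgb(204, 255, 255) = #ccffff.

#ccffff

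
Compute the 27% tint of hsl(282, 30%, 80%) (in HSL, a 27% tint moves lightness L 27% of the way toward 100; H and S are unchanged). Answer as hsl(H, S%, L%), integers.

L moves 27% from 80 toward 100: 80 + 5.4 = 85.4 → 85.
H and S are unchanged.

hsl(282, 30%, 85%)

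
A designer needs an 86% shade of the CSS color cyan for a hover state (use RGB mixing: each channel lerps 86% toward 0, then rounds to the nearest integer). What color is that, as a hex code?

#002424

CSS cyan is rgb(0, 255, 255).
Lerp each channel 86% toward 0:
  R: 0 + 0.86×(0−0) = 0 + 0 = 0 → 0
  G: 255 − 219.3 = 35.7 → 36
  B: 255 − 219.3 = 35.7 → 36
rgb(0, 36, 36) = #002424.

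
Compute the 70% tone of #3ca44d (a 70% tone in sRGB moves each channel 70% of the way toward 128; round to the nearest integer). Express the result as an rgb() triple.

rgb(108, 139, 113)

#3ca44d is rgb(60, 164, 77).
A 70% tone moves each channel 70% toward 128:
  R: 60 + 0.7×(128−60) = 60 + 47.6 = 107.6 → 108
  G: 164 + 0.7×(128−164) = 164 − 25.2 = 138.8 → 139
  B: 77 + 35.7 = 112.7 → 113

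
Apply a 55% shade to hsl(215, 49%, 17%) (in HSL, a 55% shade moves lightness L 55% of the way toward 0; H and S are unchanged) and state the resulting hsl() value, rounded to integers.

L moves 55% from 17 toward 0: 17 − 9.35 = 7.65 → 8.
H and S are unchanged.

hsl(215, 49%, 8%)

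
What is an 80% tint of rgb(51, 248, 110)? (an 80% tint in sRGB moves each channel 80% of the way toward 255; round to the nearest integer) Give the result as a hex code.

#d6fee2

Per channel, c → c + 0.8(255 − c):
  R: 51 + 163.2 = 214.2 → 214
  G: 248 + 5.6 = 253.6 → 254
  B: 110 + 0.8×(255−110) = 110 + 116 = 226 → 226
rgb(214, 254, 226) = #d6fee2.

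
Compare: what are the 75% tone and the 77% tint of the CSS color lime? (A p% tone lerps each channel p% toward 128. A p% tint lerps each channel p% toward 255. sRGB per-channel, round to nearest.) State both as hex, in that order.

#60A060, #C4FFC4

CSS lime is rgb(0, 255, 0).
75% tone:
  R: 0 + 0.75×(128−0) = 0 + 96 = 96 → 96
  G: 255 + 0.75×(128−255) = 255 − 95.25 = 159.75 → 160
  B: 0 + 96 = 96 → 96
  → #60A060
77% tint:
  R: 0 + 196.35 = 196.35 → 196
  G: 255 + 0.77×(255−255) = 255 + 0 = 255 → 255
  B: 0 + 196.35 = 196.35 → 196
  → #C4FFC4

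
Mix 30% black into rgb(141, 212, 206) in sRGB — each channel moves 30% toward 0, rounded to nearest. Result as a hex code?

Per channel, c → c + 0.3(0 − c):
  R: 141 + 0.3×(0−141) = 141 − 42.3 = 98.7 → 99
  G: 212 + 0.3×(0−212) = 212 − 63.6 = 148.4 → 148
  B: 206 + 0.3×(0−206) = 206 − 61.8 = 144.2 → 144
rgb(99, 148, 144) = #639490.

#639490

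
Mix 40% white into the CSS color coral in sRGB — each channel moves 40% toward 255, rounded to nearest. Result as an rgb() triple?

CSS coral is rgb(255, 127, 80).
A 40% tint moves each channel 40% toward 255:
  R: 255 + 0 = 255 → 255
  G: 127 + 51.2 = 178.2 → 178
  B: 80 + 0.4×(255−80) = 80 + 70 = 150 → 150

rgb(255, 178, 150)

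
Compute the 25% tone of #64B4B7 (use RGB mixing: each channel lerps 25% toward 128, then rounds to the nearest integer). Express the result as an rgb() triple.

rgb(107, 167, 169)

#64B4B7 is rgb(100, 180, 183).
Lerp each channel 25% toward 128:
  R: 100 + 0.25×(128−100) = 100 + 7 = 107 → 107
  G: 180 − 13 = 167 → 167
  B: 183 + 0.25×(128−183) = 183 − 13.75 = 169.25 → 169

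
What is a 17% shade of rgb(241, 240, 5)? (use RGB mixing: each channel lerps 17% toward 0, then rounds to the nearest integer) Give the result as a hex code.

#c8c704

A 17% shade moves each channel 17% toward 0:
  R: 241 − 40.97 = 200.03 → 200
  G: 240 − 40.8 = 199.2 → 199
  B: 5 − 0.85 = 4.15 → 4
rgb(200, 199, 4) = #c8c704.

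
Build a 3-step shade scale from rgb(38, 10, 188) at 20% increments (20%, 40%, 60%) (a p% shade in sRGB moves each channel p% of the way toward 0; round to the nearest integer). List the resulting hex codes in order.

#1E0896, #170671, #0F044B

20%: (38 − 7.6 = 30.4→30, 10 − 2 = 8→8, 188 − 37.6 = 150.4→150) → #1E0896
40%: (38 − 15.2 = 22.8→23, 10 − 4 = 6→6, 188 − 75.2 = 112.8→113) → #170671
60%: (38 − 22.8 = 15.2→15, 10 − 6 = 4→4, 188 − 112.8 = 75.2→75) → #0F044B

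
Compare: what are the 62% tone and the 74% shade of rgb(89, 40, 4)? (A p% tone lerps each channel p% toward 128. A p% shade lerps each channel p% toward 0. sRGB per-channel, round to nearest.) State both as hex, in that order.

62% tone:
  R: 89 + 24.18 = 113.18 → 113
  G: 40 + 0.62×(128−40) = 40 + 54.56 = 94.56 → 95
  B: 4 + 0.62×(128−4) = 4 + 76.88 = 80.88 → 81
  → #715F51
74% shade:
  R: 89 − 65.86 = 23.14 → 23
  G: 40 + 0.74×(0−40) = 40 − 29.6 = 10.4 → 10
  B: 4 − 2.96 = 1.04 → 1
  → #170A01

#715F51, #170A01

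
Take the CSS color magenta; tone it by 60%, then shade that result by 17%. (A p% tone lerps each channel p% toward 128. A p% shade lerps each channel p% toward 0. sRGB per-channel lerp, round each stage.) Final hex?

#954095

CSS magenta is rgb(255, 0, 255).
Per channel, c → c + 0.6(128 − c):
  R: 255 + 0.6×(128−255) = 255 − 76.2 = 178.8 → 179
  G: 0 + 0.6×(128−0) = 0 + 76.8 = 76.8 → 77
  B: 255 − 76.2 = 178.8 → 179
After the tone: rgb(179, 77, 179) = #B34DB3.
Per channel, c → c + 0.17(0 − c):
  R: 179 + 0.17×(0−179) = 179 − 30.43 = 148.57 → 149
  G: 77 + 0.17×(0−77) = 77 − 13.09 = 63.91 → 64
  B: 179 + 0.17×(0−179) = 179 − 30.43 = 148.57 → 149
rgb(149, 64, 149) = #954095.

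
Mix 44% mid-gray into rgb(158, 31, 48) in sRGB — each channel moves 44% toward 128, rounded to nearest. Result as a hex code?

#914A53

Per channel, c → c + 0.44(128 − c):
  R: 158 + 0.44×(128−158) = 158 − 13.2 = 144.8 → 145
  G: 31 + 42.68 = 73.68 → 74
  B: 48 + 35.2 = 83.2 → 83
rgb(145, 74, 83) = #914A53.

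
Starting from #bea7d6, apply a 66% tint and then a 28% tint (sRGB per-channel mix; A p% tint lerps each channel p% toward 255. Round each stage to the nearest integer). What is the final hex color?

#bea7d6 is rgb(190, 167, 214).
A 66% tint moves each channel 66% toward 255:
  R: 190 + 42.9 = 232.9 → 233
  G: 167 + 0.66×(255−167) = 167 + 58.08 = 225.08 → 225
  B: 214 + 27.06 = 241.06 → 241
After the tint: rgb(233, 225, 241) = #e9e1f1.
A 28% tint moves each channel 28% toward 255:
  R: 233 + 6.16 = 239.16 → 239
  G: 225 + 0.28×(255−225) = 225 + 8.4 = 233.4 → 233
  B: 241 + 3.92 = 244.92 → 245
rgb(239, 233, 245) = #efe9f5.

#efe9f5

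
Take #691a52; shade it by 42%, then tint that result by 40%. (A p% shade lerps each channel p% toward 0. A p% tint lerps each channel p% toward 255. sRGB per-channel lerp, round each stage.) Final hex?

#8b6f83

#691a52 is rgb(105, 26, 82).
Per channel, c → c + 0.42(0 − c):
  R: 105 − 44.1 = 60.9 → 61
  G: 26 + 0.42×(0−26) = 26 − 10.92 = 15.08 → 15
  B: 82 + 0.42×(0−82) = 82 − 34.44 = 47.56 → 48
After the shade: rgb(61, 15, 48) = #3d0f30.
Per channel, c → c + 0.4(255 − c):
  R: 61 + 0.4×(255−61) = 61 + 77.6 = 138.6 → 139
  G: 15 + 96 = 111 → 111
  B: 48 + 82.8 = 130.8 → 131
rgb(139, 111, 131) = #8b6f83.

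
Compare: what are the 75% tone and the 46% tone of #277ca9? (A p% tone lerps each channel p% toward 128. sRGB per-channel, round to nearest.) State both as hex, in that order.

#6a7f8a, #507e96

#277ca9 is rgb(39, 124, 169).
75% tone:
  R: 39 + 0.75×(128−39) = 39 + 66.75 = 105.75 → 106
  G: 124 + 3 = 127 → 127
  B: 169 + 0.75×(128−169) = 169 − 30.75 = 138.25 → 138
  → #6a7f8a
46% tone:
  R: 39 + 0.46×(128−39) = 39 + 40.94 = 79.94 → 80
  G: 124 + 1.84 = 125.84 → 126
  B: 169 − 18.86 = 150.14 → 150
  → #507e96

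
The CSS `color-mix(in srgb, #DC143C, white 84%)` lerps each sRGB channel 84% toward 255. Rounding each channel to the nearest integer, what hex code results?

#DC143C is rgb(220, 20, 60).
Per channel, c → c + 0.84(255 − c):
  R: 220 + 0.84×(255−220) = 220 + 29.4 = 249.4 → 249
  G: 20 + 197.4 = 217.4 → 217
  B: 60 + 163.8 = 223.8 → 224
rgb(249, 217, 224) = #F9D9E0.

#F9D9E0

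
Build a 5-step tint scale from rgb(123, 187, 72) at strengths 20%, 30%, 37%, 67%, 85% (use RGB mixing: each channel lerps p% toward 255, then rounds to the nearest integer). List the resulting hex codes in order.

20%: (123 + 26.4 = 149.4→149, 187 + 13.6 = 200.6→201, 72 + 36.6 = 108.6→109) → #95C96D
30%: (123 + 39.6 = 162.6→163, 187 + 20.4 = 207.4→207, 72 + 54.9 = 126.9→127) → #A3CF7F
37%: (123 + 48.84 = 171.84→172, 187 + 25.16 = 212.16→212, 72 + 67.71 = 139.71→140) → #ACD48C
67%: (123 + 88.44 = 211.44→211, 187 + 45.56 = 232.56→233, 72 + 122.61 = 194.61→195) → #D3E9C3
85%: (123 + 112.2 = 235.2→235, 187 + 57.8 = 244.8→245, 72 + 155.55 = 227.55→228) → #EBF5E4

#95C96D, #A3CF7F, #ACD48C, #D3E9C3, #EBF5E4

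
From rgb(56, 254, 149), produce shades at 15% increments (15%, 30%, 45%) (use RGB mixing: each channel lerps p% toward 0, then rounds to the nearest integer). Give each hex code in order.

#30d87f, #27b268, #1f8c52

15%: (56 − 8.4 = 47.6→48, 254 − 38.1 = 215.9→216, 149 − 22.35 = 126.65→127) → #30d87f
30%: (56 − 16.8 = 39.2→39, 254 − 76.2 = 177.8→178, 149 − 44.7 = 104.3→104) → #27b268
45%: (56 − 25.2 = 30.8→31, 254 − 114.3 = 139.7→140, 149 − 67.05 = 81.95→82) → #1f8c52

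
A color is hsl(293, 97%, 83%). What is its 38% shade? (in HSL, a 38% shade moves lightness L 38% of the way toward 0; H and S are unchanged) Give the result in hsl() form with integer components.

L moves 38% from 83 toward 0: 83 − 31.54 = 51.46 → 51.
H and S are unchanged.

hsl(293, 97%, 51%)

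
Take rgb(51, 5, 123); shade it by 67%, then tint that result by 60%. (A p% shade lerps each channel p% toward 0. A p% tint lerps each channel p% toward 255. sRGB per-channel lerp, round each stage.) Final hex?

#a09aa9

Lerp each channel 67% toward 0:
  R: 51 − 34.17 = 16.83 → 17
  G: 5 + 0.67×(0−5) = 5 − 3.35 = 1.65 → 2
  B: 123 + 0.67×(0−123) = 123 − 82.41 = 40.59 → 41
After the shade: rgb(17, 2, 41) = #110229.
Lerp each channel 60% toward 255:
  R: 17 + 142.8 = 159.8 → 160
  G: 2 + 151.8 = 153.8 → 154
  B: 41 + 128.4 = 169.4 → 169
rgb(160, 154, 169) = #a09aa9.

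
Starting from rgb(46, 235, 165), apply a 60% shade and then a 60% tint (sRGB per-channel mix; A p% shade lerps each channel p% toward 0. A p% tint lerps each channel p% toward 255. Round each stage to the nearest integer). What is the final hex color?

#A0BFB3

A 60% shade moves each channel 60% toward 0:
  R: 46 + 0.6×(0−46) = 46 − 27.6 = 18.4 → 18
  G: 235 + 0.6×(0−235) = 235 − 141 = 94 → 94
  B: 165 + 0.6×(0−165) = 165 − 99 = 66 → 66
After the shade: rgb(18, 94, 66) = #125E42.
Lerp each channel 60% toward 255:
  R: 18 + 0.6×(255−18) = 18 + 142.2 = 160.2 → 160
  G: 94 + 96.6 = 190.6 → 191
  B: 66 + 0.6×(255−66) = 66 + 113.4 = 179.4 → 179
rgb(160, 191, 179) = #A0BFB3.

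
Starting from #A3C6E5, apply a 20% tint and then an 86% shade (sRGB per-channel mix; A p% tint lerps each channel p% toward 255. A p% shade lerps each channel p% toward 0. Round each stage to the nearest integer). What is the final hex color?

#A3C6E5 is rgb(163, 198, 229).
Per channel, c → c + 0.2(255 − c):
  R: 163 + 18.4 = 181.4 → 181
  G: 198 + 0.2×(255−198) = 198 + 11.4 = 209.4 → 209
  B: 229 + 5.2 = 234.2 → 234
After the tint: rgb(181, 209, 234) = #B5D1EA.
Lerp each channel 86% toward 0:
  R: 181 + 0.86×(0−181) = 181 − 155.66 = 25.34 → 25
  G: 209 − 179.74 = 29.26 → 29
  B: 234 − 201.24 = 32.76 → 33
rgb(25, 29, 33) = #191D21.

#191D21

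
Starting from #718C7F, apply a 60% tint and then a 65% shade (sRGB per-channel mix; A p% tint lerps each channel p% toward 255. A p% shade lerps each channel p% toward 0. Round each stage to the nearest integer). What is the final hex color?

#454947

#718C7F is rgb(113, 140, 127).
A 60% tint moves each channel 60% toward 255:
  R: 113 + 85.2 = 198.2 → 198
  G: 140 + 0.6×(255−140) = 140 + 69 = 209 → 209
  B: 127 + 0.6×(255−127) = 127 + 76.8 = 203.8 → 204
After the tint: rgb(198, 209, 204) = #C6D1CC.
A 65% shade moves each channel 65% toward 0:
  R: 198 − 128.7 = 69.3 → 69
  G: 209 + 0.65×(0−209) = 209 − 135.85 = 73.15 → 73
  B: 204 + 0.65×(0−204) = 204 − 132.6 = 71.4 → 71
rgb(69, 73, 71) = #454947.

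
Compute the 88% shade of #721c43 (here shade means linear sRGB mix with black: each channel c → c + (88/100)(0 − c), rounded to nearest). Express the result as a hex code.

#721c43 is rgb(114, 28, 67).
Lerp each channel 88% toward 0:
  R: 114 − 100.32 = 13.68 → 14
  G: 28 + 0.88×(0−28) = 28 − 24.64 = 3.36 → 3
  B: 67 + 0.88×(0−67) = 67 − 58.96 = 8.04 → 8
rgb(14, 3, 8) = #0e0308.

#0e0308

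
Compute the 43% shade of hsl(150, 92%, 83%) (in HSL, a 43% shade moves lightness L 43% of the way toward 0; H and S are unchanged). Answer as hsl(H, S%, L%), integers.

hsl(150, 92%, 47%)

L moves 43% from 83 toward 0: 83 − 35.69 = 47.31 → 47.
H and S are unchanged.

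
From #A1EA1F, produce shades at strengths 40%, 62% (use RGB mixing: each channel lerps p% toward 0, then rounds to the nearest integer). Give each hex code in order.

#618C13, #3D590C

#A1EA1F is rgb(161, 234, 31).
40%: (161 − 64.4 = 96.6→97, 234 − 93.6 = 140.4→140, 31 − 12.4 = 18.6→19) → #618C13
62%: (161 − 99.82 = 61.18→61, 234 − 145.08 = 88.92→89, 31 − 19.22 = 11.78→12) → #3D590C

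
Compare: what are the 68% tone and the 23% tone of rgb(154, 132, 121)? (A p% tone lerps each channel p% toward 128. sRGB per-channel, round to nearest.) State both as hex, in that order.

#88817E, #94837B

68% tone:
  R: 154 − 17.68 = 136.32 → 136
  G: 132 + 0.68×(128−132) = 132 − 2.72 = 129.28 → 129
  B: 121 + 4.76 = 125.76 → 126
  → #88817E
23% tone:
  R: 154 + 0.23×(128−154) = 154 − 5.98 = 148.02 → 148
  G: 132 + 0.23×(128−132) = 132 − 0.92 = 131.08 → 131
  B: 121 + 0.23×(128−121) = 121 + 1.61 = 122.61 → 123
  → #94837B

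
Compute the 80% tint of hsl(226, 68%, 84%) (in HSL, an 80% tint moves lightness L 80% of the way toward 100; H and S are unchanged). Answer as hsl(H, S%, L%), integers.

L moves 80% from 84 toward 100: 84 + 12.8 = 96.8 → 97.
H and S are unchanged.

hsl(226, 68%, 97%)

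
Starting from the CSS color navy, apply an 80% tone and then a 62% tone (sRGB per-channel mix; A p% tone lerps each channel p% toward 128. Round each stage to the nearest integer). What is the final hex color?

#767680

CSS navy is rgb(0, 0, 128).
Lerp each channel 80% toward 128:
  R: 0 + 0.8×(128−0) = 0 + 102.4 = 102.4 → 102
  G: 0 + 0.8×(128−0) = 0 + 102.4 = 102.4 → 102
  B: 128 + 0 = 128 → 128
After the tone: rgb(102, 102, 128) = #666680.
Lerp each channel 62% toward 128:
  R: 102 + 0.62×(128−102) = 102 + 16.12 = 118.12 → 118
  G: 102 + 0.62×(128−102) = 102 + 16.12 = 118.12 → 118
  B: 128 + 0.62×(128−128) = 128 + 0 = 128 → 128
rgb(118, 118, 128) = #767680.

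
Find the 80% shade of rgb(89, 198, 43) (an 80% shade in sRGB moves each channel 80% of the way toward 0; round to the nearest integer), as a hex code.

An 80% shade moves each channel 80% toward 0:
  R: 89 + 0.8×(0−89) = 89 − 71.2 = 17.8 → 18
  G: 198 + 0.8×(0−198) = 198 − 158.4 = 39.6 → 40
  B: 43 + 0.8×(0−43) = 43 − 34.4 = 8.6 → 9
rgb(18, 40, 9) = #122809.

#122809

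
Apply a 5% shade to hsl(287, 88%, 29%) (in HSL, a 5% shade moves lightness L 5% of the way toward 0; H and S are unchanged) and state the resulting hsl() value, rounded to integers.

L moves 5% from 29 toward 0: 29 − 1.45 = 27.55 → 28.
H and S are unchanged.

hsl(287, 88%, 28%)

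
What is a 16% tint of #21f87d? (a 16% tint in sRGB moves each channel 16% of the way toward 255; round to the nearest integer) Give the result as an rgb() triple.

rgb(69, 249, 146)

#21f87d is rgb(33, 248, 125).
Per channel, c → c + 0.16(255 − c):
  R: 33 + 0.16×(255−33) = 33 + 35.52 = 68.52 → 69
  G: 248 + 1.12 = 249.12 → 249
  B: 125 + 0.16×(255−125) = 125 + 20.8 = 145.8 → 146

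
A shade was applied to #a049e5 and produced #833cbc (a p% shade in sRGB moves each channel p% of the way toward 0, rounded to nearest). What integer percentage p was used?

#a049e5 is rgb(160, 73, 229); #833cbc is rgb(131, 60, 188).
On the B channel (widest range): 188 ≈ 229 + (p/100)(0 − 229), so p ≈ 100×(188 − 229)/(0 − 229) = -4100/-229 = 17.90.
p = 18 reproduces all three channels after rounding.

18%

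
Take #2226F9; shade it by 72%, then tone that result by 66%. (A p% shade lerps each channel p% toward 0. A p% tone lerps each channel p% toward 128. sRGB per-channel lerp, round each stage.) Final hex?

#2226F9 is rgb(34, 38, 249).
Per channel, c → c + 0.72(0 − c):
  R: 34 − 24.48 = 9.52 → 10
  G: 38 + 0.72×(0−38) = 38 − 27.36 = 10.64 → 11
  B: 249 + 0.72×(0−249) = 249 − 179.28 = 69.72 → 70
After the shade: rgb(10, 11, 70) = #0A0B46.
A 66% tone moves each channel 66% toward 128:
  R: 10 + 0.66×(128−10) = 10 + 77.88 = 87.88 → 88
  G: 11 + 0.66×(128−11) = 11 + 77.22 = 88.22 → 88
  B: 70 + 0.66×(128−70) = 70 + 38.28 = 108.28 → 108
rgb(88, 88, 108) = #58586C.

#58586C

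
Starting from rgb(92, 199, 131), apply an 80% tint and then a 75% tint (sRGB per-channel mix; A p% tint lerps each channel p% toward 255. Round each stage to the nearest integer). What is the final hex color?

Lerp each channel 80% toward 255:
  R: 92 + 130.4 = 222.4 → 222
  G: 199 + 44.8 = 243.8 → 244
  B: 131 + 0.8×(255−131) = 131 + 99.2 = 230.2 → 230
After the tint: rgb(222, 244, 230) = #def4e6.
A 75% tint moves each channel 75% toward 255:
  R: 222 + 0.75×(255−222) = 222 + 24.75 = 246.75 → 247
  G: 244 + 0.75×(255−244) = 244 + 8.25 = 252.25 → 252
  B: 230 + 18.75 = 248.75 → 249
rgb(247, 252, 249) = #f7fcf9.

#f7fcf9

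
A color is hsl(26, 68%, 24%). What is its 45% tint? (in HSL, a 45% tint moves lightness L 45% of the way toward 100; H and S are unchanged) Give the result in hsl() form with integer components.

hsl(26, 68%, 58%)

L moves 45% from 24 toward 100: 24 + 34.2 = 58.2 → 58.
H and S are unchanged.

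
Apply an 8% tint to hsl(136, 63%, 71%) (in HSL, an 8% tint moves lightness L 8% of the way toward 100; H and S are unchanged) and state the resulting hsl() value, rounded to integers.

L moves 8% from 71 toward 100: 71 + 2.32 = 73.32 → 73.
H and S are unchanged.

hsl(136, 63%, 73%)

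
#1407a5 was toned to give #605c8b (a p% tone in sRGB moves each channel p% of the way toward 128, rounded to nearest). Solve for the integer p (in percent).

#1407a5 is rgb(20, 7, 165); #605c8b is rgb(96, 92, 139).
On the G channel (widest range): 92 ≈ 7 + (p/100)(128 − 7), so p ≈ 100×(92 − 7)/(128 − 7) = 8500/121 = 70.25.
p = 70 reproduces all three channels after rounding.

70%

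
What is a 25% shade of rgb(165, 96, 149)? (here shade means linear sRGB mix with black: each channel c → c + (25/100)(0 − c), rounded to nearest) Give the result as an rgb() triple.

rgb(124, 72, 112)

Lerp each channel 25% toward 0:
  R: 165 − 41.25 = 123.75 → 124
  G: 96 − 24 = 72 → 72
  B: 149 − 37.25 = 111.75 → 112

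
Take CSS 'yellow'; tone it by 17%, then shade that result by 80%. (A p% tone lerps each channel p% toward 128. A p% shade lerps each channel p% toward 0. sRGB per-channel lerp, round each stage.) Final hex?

#2F2F04

CSS yellow is rgb(255, 255, 0).
A 17% tone moves each channel 17% toward 128:
  R: 255 + 0.17×(128−255) = 255 − 21.59 = 233.41 → 233
  G: 255 + 0.17×(128−255) = 255 − 21.59 = 233.41 → 233
  B: 0 + 0.17×(128−0) = 0 + 21.76 = 21.76 → 22
After the tone: rgb(233, 233, 22) = #E9E916.
Per channel, c → c + 0.8(0 − c):
  R: 233 − 186.4 = 46.6 → 47
  G: 233 + 0.8×(0−233) = 233 − 186.4 = 46.6 → 47
  B: 22 + 0.8×(0−22) = 22 − 17.6 = 4.4 → 4
rgb(47, 47, 4) = #2F2F04.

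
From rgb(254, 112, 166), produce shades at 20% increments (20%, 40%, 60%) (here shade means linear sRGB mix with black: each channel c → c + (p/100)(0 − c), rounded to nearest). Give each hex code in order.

#cb5a85, #984364, #662d42

20%: (254 − 50.8 = 203.2→203, 112 − 22.4 = 89.6→90, 166 − 33.2 = 132.8→133) → #cb5a85
40%: (254 − 101.6 = 152.4→152, 112 − 44.8 = 67.2→67, 166 − 66.4 = 99.6→100) → #984364
60%: (254 − 152.4 = 101.6→102, 112 − 67.2 = 44.8→45, 166 − 99.6 = 66.4→66) → #662d42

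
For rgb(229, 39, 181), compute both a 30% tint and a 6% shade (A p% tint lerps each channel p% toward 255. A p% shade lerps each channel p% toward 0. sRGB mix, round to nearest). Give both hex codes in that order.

#ed68cb, #d725aa

30% tint:
  R: 229 + 7.8 = 236.8 → 237
  G: 39 + 0.3×(255−39) = 39 + 64.8 = 103.8 → 104
  B: 181 + 0.3×(255−181) = 181 + 22.2 = 203.2 → 203
  → #ed68cb
6% shade:
  R: 229 + 0.06×(0−229) = 229 − 13.74 = 215.26 → 215
  G: 39 + 0.06×(0−39) = 39 − 2.34 = 36.66 → 37
  B: 181 + 0.06×(0−181) = 181 − 10.86 = 170.14 → 170
  → #d725aa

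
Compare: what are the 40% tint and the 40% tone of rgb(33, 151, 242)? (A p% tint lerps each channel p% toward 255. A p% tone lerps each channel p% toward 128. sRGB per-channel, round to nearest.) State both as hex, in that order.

40% tint:
  R: 33 + 0.4×(255−33) = 33 + 88.8 = 121.8 → 122
  G: 151 + 41.6 = 192.6 → 193
  B: 242 + 5.2 = 247.2 → 247
  → #7AC1F7
40% tone:
  R: 33 + 38 = 71 → 71
  G: 151 + 0.4×(128−151) = 151 − 9.2 = 141.8 → 142
  B: 242 + 0.4×(128−242) = 242 − 45.6 = 196.4 → 196
  → #478EC4

#7AC1F7, #478EC4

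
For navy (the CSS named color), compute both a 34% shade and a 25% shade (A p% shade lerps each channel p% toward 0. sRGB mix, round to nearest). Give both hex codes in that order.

CSS navy is rgb(0, 0, 128).
34% shade:
  R: 0 + 0.34×(0−0) = 0 + 0 = 0 → 0
  G: 0 + 0 = 0 → 0
  B: 128 + 0.34×(0−128) = 128 − 43.52 = 84.48 → 84
  → #000054
25% shade:
  R: 0 + 0 = 0 → 0
  G: 0 + 0.25×(0−0) = 0 + 0 = 0 → 0
  B: 128 + 0.25×(0−128) = 128 − 32 = 96 → 96
  → #000060

#000054, #000060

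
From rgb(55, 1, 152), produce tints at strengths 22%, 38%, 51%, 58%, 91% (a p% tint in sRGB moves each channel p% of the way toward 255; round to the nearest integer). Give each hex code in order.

22%: (55 + 44 = 99→99, 1 + 55.88 = 56.88→57, 152 + 22.66 = 174.66→175) → #6339AF
38%: (55 + 76 = 131→131, 1 + 96.52 = 97.52→98, 152 + 39.14 = 191.14→191) → #8362BF
51%: (55 + 102 = 157→157, 1 + 129.54 = 130.54→131, 152 + 52.53 = 204.53→205) → #9D83CD
58%: (55 + 116 = 171→171, 1 + 147.32 = 148.32→148, 152 + 59.74 = 211.74→212) → #AB94D4
91%: (55 + 182 = 237→237, 1 + 231.14 = 232.14→232, 152 + 93.73 = 245.73→246) → #EDE8F6

#6339AF, #8362BF, #9D83CD, #AB94D4, #EDE8F6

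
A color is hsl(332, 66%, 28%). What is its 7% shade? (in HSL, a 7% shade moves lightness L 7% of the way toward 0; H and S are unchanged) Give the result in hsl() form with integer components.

L moves 7% from 28 toward 0: 28 − 1.96 = 26.04 → 26.
H and S are unchanged.

hsl(332, 66%, 26%)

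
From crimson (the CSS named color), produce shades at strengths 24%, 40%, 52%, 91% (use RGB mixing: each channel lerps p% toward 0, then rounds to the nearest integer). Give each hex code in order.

#A70F2E, #840C24, #6A0A1D, #140205

CSS crimson is rgb(220, 20, 60).
24%: (220 − 52.8 = 167.2→167, 20 − 4.8 = 15.2→15, 60 − 14.4 = 45.6→46) → #A70F2E
40%: (220 − 88 = 132→132, 20 − 8 = 12→12, 60 − 24 = 36→36) → #840C24
52%: (220 − 114.4 = 105.6→106, 20 − 10.4 = 9.6→10, 60 − 31.2 = 28.8→29) → #6A0A1D
91%: (220 − 200.2 = 19.8→20, 20 − 18.2 = 1.8→2, 60 − 54.6 = 5.4→5) → #140205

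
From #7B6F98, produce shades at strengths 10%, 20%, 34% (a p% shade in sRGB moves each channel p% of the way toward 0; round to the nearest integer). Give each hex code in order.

#6F6489, #62597A, #514964

#7B6F98 is rgb(123, 111, 152).
10%: (123 − 12.3 = 110.7→111, 111 − 11.1 = 99.9→100, 152 − 15.2 = 136.8→137) → #6F6489
20%: (123 − 24.6 = 98.4→98, 111 − 22.2 = 88.8→89, 152 − 30.4 = 121.6→122) → #62597A
34%: (123 − 41.82 = 81.18→81, 111 − 37.74 = 73.26→73, 152 − 51.68 = 100.32→100) → #514964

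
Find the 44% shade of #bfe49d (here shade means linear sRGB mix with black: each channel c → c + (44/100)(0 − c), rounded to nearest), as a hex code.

#6b8058

#bfe49d is rgb(191, 228, 157).
Per channel, c → c + 0.44(0 − c):
  R: 191 + 0.44×(0−191) = 191 − 84.04 = 106.96 → 107
  G: 228 + 0.44×(0−228) = 228 − 100.32 = 127.68 → 128
  B: 157 + 0.44×(0−157) = 157 − 69.08 = 87.92 → 88
rgb(107, 128, 88) = #6b8058.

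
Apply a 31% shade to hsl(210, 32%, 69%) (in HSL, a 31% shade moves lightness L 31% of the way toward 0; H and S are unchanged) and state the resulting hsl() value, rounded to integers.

hsl(210, 32%, 48%)

L moves 31% from 69 toward 0: 69 − 21.39 = 47.61 → 48.
H and S are unchanged.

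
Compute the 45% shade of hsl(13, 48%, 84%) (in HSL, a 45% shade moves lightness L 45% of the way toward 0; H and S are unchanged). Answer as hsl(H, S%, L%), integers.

hsl(13, 48%, 46%)

L moves 45% from 84 toward 0: 84 − 37.8 = 46.2 → 46.
H and S are unchanged.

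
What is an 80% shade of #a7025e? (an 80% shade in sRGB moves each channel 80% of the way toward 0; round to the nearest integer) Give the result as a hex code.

#a7025e is rgb(167, 2, 94).
An 80% shade moves each channel 80% toward 0:
  R: 167 − 133.6 = 33.4 → 33
  G: 2 + 0.8×(0−2) = 2 − 1.6 = 0.4 → 0
  B: 94 + 0.8×(0−94) = 94 − 75.2 = 18.8 → 19
rgb(33, 0, 19) = #210013.

#210013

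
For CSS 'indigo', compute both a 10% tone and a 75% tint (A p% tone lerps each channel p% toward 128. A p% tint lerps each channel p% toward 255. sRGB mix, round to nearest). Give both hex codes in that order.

CSS indigo is rgb(75, 0, 130).
10% tone:
  R: 75 + 5.3 = 80.3 → 80
  G: 0 + 12.8 = 12.8 → 13
  B: 130 + 0.1×(128−130) = 130 − 0.2 = 129.8 → 130
  → #500D82
75% tint:
  R: 75 + 0.75×(255−75) = 75 + 135 = 210 → 210
  G: 0 + 0.75×(255−0) = 0 + 191.25 = 191.25 → 191
  B: 130 + 93.75 = 223.75 → 224
  → #D2BFE0

#500D82, #D2BFE0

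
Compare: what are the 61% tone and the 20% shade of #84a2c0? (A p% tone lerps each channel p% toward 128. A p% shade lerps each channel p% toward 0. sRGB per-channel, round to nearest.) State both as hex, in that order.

#84a2c0 is rgb(132, 162, 192).
61% tone:
  R: 132 + 0.61×(128−132) = 132 − 2.44 = 129.56 → 130
  G: 162 + 0.61×(128−162) = 162 − 20.74 = 141.26 → 141
  B: 192 + 0.61×(128−192) = 192 − 39.04 = 152.96 → 153
  → #828d99
20% shade:
  R: 132 − 26.4 = 105.6 → 106
  G: 162 + 0.2×(0−162) = 162 − 32.4 = 129.6 → 130
  B: 192 + 0.2×(0−192) = 192 − 38.4 = 153.6 → 154
  → #6a829a

#828d99, #6a829a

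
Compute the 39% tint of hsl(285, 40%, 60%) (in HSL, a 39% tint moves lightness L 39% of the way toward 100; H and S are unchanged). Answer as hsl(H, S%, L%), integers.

hsl(285, 40%, 76%)

L moves 39% from 60 toward 100: 60 + 15.6 = 75.6 → 76.
H and S are unchanged.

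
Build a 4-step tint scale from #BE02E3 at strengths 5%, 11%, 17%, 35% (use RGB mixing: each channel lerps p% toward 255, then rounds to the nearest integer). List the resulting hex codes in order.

#C10FE4, #C51EE6, #C92DE8, #D55BED

#BE02E3 is rgb(190, 2, 227).
5%: (190 + 3.25 = 193.25→193, 2 + 12.65 = 14.65→15, 227 + 1.4 = 228.4→228) → #C10FE4
11%: (190 + 7.15 = 197.15→197, 2 + 27.83 = 29.83→30, 227 + 3.08 = 230.08→230) → #C51EE6
17%: (190 + 11.05 = 201.05→201, 2 + 43.01 = 45.01→45, 227 + 4.76 = 231.76→232) → #C92DE8
35%: (190 + 22.75 = 212.75→213, 2 + 88.55 = 90.55→91, 227 + 9.8 = 236.8→237) → #D55BED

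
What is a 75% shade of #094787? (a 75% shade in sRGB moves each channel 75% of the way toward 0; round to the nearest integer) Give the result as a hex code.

#021222

#094787 is rgb(9, 71, 135).
Lerp each channel 75% toward 0:
  R: 9 − 6.75 = 2.25 → 2
  G: 71 − 53.25 = 17.75 → 18
  B: 135 + 0.75×(0−135) = 135 − 101.25 = 33.75 → 34
rgb(2, 18, 34) = #021222.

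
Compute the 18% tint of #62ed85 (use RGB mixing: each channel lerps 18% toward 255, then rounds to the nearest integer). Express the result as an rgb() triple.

rgb(126, 240, 155)

#62ed85 is rgb(98, 237, 133).
An 18% tint moves each channel 18% toward 255:
  R: 98 + 0.18×(255−98) = 98 + 28.26 = 126.26 → 126
  G: 237 + 0.18×(255−237) = 237 + 3.24 = 240.24 → 240
  B: 133 + 0.18×(255−133) = 133 + 21.96 = 154.96 → 155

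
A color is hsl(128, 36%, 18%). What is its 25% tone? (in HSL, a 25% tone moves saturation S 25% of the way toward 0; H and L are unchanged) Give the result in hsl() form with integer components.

S moves 25% from 36 toward 0: 36 − 9 = 27 → 27.
H and L are unchanged.

hsl(128, 27%, 18%)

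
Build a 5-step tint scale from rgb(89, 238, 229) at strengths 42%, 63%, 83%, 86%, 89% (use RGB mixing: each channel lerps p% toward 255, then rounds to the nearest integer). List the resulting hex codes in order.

42%: (89 + 69.72 = 158.72→159, 238 + 7.14 = 245.14→245, 229 + 10.92 = 239.92→240) → #9FF5F0
63%: (89 + 104.58 = 193.58→194, 238 + 10.71 = 248.71→249, 229 + 16.38 = 245.38→245) → #C2F9F5
83%: (89 + 137.78 = 226.78→227, 238 + 14.11 = 252.11→252, 229 + 21.58 = 250.58→251) → #E3FCFB
86%: (89 + 142.76 = 231.76→232, 238 + 14.62 = 252.62→253, 229 + 22.36 = 251.36→251) → #E8FDFB
89%: (89 + 147.74 = 236.74→237, 238 + 15.13 = 253.13→253, 229 + 23.14 = 252.14→252) → #EDFDFC

#9FF5F0, #C2F9F5, #E3FCFB, #E8FDFB, #EDFDFC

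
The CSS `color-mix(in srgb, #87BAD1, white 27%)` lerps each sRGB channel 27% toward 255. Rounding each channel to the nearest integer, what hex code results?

#A7CDDD

#87BAD1 is rgb(135, 186, 209).
Per channel, c → c + 0.27(255 − c):
  R: 135 + 32.4 = 167.4 → 167
  G: 186 + 18.63 = 204.63 → 205
  B: 209 + 0.27×(255−209) = 209 + 12.42 = 221.42 → 221
rgb(167, 205, 221) = #A7CDDD.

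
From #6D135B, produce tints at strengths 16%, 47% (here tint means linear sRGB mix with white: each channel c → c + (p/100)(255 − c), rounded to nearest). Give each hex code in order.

#843975, #B282A8

#6D135B is rgb(109, 19, 91).
16%: (109 + 23.36 = 132.36→132, 19 + 37.76 = 56.76→57, 91 + 26.24 = 117.24→117) → #843975
47%: (109 + 68.62 = 177.62→178, 19 + 110.92 = 129.92→130, 91 + 77.08 = 168.08→168) → #B282A8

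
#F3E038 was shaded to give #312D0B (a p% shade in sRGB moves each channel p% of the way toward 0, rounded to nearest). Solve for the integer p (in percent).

#F3E038 is rgb(243, 224, 56); #312D0B is rgb(49, 45, 11).
On the R channel (widest range): 49 ≈ 243 + (p/100)(0 − 243), so p ≈ 100×(49 − 243)/(0 − 243) = -19400/-243 = 79.84.
p = 80 reproduces all three channels after rounding.

80%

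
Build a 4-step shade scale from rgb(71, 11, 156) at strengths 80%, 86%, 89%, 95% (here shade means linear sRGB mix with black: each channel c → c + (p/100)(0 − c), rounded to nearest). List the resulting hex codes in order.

80%: (71 − 56.8 = 14.2→14, 11 − 8.8 = 2.2→2, 156 − 124.8 = 31.2→31) → #0E021F
86%: (71 − 61.06 = 9.94→10, 11 − 9.46 = 1.54→2, 156 − 134.16 = 21.84→22) → #0A0216
89%: (71 − 63.19 = 7.81→8, 11 − 9.79 = 1.21→1, 156 − 138.84 = 17.16→17) → #080111
95%: (71 − 67.45 = 3.55→4, 11 − 10.45 = 0.55→1, 156 − 148.2 = 7.8→8) → #040108

#0E021F, #0A0216, #080111, #040108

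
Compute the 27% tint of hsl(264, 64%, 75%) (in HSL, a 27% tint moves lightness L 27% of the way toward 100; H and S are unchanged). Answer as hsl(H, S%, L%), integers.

hsl(264, 64%, 82%)

L moves 27% from 75 toward 100: 75 + 6.75 = 81.75 → 82.
H and S are unchanged.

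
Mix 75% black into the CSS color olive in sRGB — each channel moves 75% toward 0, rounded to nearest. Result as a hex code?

CSS olive is rgb(128, 128, 0).
Lerp each channel 75% toward 0:
  R: 128 + 0.75×(0−128) = 128 − 96 = 32 → 32
  G: 128 + 0.75×(0−128) = 128 − 96 = 32 → 32
  B: 0 + 0.75×(0−0) = 0 + 0 = 0 → 0
rgb(32, 32, 0) = #202000.

#202000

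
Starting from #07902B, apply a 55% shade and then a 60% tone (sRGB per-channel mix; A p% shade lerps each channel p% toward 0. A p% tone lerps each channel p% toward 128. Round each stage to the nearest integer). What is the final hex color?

#4E6754

#07902B is rgb(7, 144, 43).
Per channel, c → c + 0.55(0 − c):
  R: 7 + 0.55×(0−7) = 7 − 3.85 = 3.15 → 3
  G: 144 − 79.2 = 64.8 → 65
  B: 43 − 23.65 = 19.35 → 19
After the shade: rgb(3, 65, 19) = #034113.
A 60% tone moves each channel 60% toward 128:
  R: 3 + 0.6×(128−3) = 3 + 75 = 78 → 78
  G: 65 + 0.6×(128−65) = 65 + 37.8 = 102.8 → 103
  B: 19 + 0.6×(128−19) = 19 + 65.4 = 84.4 → 84
rgb(78, 103, 84) = #4E6754.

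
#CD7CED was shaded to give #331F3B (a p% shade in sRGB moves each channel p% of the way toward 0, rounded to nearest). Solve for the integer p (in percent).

#CD7CED is rgb(205, 124, 237); #331F3B is rgb(51, 31, 59).
On the B channel (widest range): 59 ≈ 237 + (p/100)(0 − 237), so p ≈ 100×(59 − 237)/(0 − 237) = -17800/-237 = 75.11.
p = 75 reproduces all three channels after rounding.

75%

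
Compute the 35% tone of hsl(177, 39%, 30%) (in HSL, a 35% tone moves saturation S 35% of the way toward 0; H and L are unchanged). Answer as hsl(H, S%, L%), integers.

hsl(177, 25%, 30%)

S moves 35% from 39 toward 0: 39 − 13.65 = 25.35 → 25.
H and L are unchanged.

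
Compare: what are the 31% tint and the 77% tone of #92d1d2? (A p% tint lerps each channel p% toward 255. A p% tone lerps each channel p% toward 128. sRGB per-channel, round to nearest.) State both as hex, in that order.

#92d1d2 is rgb(146, 209, 210).
31% tint:
  R: 146 + 33.79 = 179.79 → 180
  G: 209 + 0.31×(255−209) = 209 + 14.26 = 223.26 → 223
  B: 210 + 13.95 = 223.95 → 224
  → #b4dfe0
77% tone:
  R: 146 + 0.77×(128−146) = 146 − 13.86 = 132.14 → 132
  G: 209 + 0.77×(128−209) = 209 − 62.37 = 146.63 → 147
  B: 210 − 63.14 = 146.86 → 147
  → #849393

#b4dfe0, #849393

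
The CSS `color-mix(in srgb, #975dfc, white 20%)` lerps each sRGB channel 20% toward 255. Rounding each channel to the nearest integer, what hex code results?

#ac7dfd

#975dfc is rgb(151, 93, 252).
A 20% tint moves each channel 20% toward 255:
  R: 151 + 0.2×(255−151) = 151 + 20.8 = 171.8 → 172
  G: 93 + 0.2×(255−93) = 93 + 32.4 = 125.4 → 125
  B: 252 + 0.6 = 252.6 → 253
rgb(172, 125, 253) = #ac7dfd.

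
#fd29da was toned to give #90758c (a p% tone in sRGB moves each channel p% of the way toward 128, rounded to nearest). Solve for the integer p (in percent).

87%

#fd29da is rgb(253, 41, 218); #90758c is rgb(144, 117, 140).
On the R channel (widest range): 144 ≈ 253 + (p/100)(128 − 253), so p ≈ 100×(144 − 253)/(128 − 253) = -10900/-125 = 87.20.
p = 87 reproduces all three channels after rounding.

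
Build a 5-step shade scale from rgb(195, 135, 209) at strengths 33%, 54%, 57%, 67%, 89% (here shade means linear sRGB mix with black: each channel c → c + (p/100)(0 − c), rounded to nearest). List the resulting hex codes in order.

#835A8C, #5A3E60, #543A5A, #402D45, #150F17

33%: (195 − 64.35 = 130.65→131, 135 − 44.55 = 90.45→90, 209 − 68.97 = 140.03→140) → #835A8C
54%: (195 − 105.3 = 89.7→90, 135 − 72.9 = 62.1→62, 209 − 112.86 = 96.14→96) → #5A3E60
57%: (195 − 111.15 = 83.85→84, 135 − 76.95 = 58.05→58, 209 − 119.13 = 89.87→90) → #543A5A
67%: (195 − 130.65 = 64.35→64, 135 − 90.45 = 44.55→45, 209 − 140.03 = 68.97→69) → #402D45
89%: (195 − 173.55 = 21.45→21, 135 − 120.15 = 14.85→15, 209 − 186.01 = 22.99→23) → #150F17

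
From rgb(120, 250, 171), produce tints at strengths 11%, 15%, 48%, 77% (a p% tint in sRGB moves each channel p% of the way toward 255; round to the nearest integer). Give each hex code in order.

#87fbb4, #8cfbb8, #b9fcd3, #e0feec

11%: (120 + 14.85 = 134.85→135, 250 + 0.55 = 250.55→251, 171 + 9.24 = 180.24→180) → #87fbb4
15%: (120 + 20.25 = 140.25→140, 250 + 0.75 = 250.75→251, 171 + 12.6 = 183.6→184) → #8cfbb8
48%: (120 + 64.8 = 184.8→185, 250 + 2.4 = 252.4→252, 171 + 40.32 = 211.32→211) → #b9fcd3
77%: (120 + 103.95 = 223.95→224, 250 + 3.85 = 253.85→254, 171 + 64.68 = 235.68→236) → #e0feec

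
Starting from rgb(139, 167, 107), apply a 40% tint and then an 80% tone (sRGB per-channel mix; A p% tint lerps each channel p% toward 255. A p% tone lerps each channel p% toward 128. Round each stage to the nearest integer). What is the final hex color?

#8B8F88

A 40% tint moves each channel 40% toward 255:
  R: 139 + 0.4×(255−139) = 139 + 46.4 = 185.4 → 185
  G: 167 + 0.4×(255−167) = 167 + 35.2 = 202.2 → 202
  B: 107 + 0.4×(255−107) = 107 + 59.2 = 166.2 → 166
After the tint: rgb(185, 202, 166) = #B9CAA6.
Per channel, c → c + 0.8(128 − c):
  R: 185 − 45.6 = 139.4 → 139
  G: 202 + 0.8×(128−202) = 202 − 59.2 = 142.8 → 143
  B: 166 − 30.4 = 135.6 → 136
rgb(139, 143, 136) = #8B8F88.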